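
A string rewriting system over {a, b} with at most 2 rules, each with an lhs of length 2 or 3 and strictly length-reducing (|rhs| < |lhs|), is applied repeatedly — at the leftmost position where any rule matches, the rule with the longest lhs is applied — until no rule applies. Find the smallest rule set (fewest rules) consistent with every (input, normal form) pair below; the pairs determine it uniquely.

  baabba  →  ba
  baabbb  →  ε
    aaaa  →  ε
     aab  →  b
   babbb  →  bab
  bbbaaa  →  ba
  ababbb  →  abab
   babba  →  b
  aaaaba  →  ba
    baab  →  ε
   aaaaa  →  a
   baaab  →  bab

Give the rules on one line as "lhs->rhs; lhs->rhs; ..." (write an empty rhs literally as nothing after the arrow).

aa->; bb->

  | baabba => bbba => ba
  | baabbb => bbbb => bb => ε
  | aaaa => aa => ε
  | aab => b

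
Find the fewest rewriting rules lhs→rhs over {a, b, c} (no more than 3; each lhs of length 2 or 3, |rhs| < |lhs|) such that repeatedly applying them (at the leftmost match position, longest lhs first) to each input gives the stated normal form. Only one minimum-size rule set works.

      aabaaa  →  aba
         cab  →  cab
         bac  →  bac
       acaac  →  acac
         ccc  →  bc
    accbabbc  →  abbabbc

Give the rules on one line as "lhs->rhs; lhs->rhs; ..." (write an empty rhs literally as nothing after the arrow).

aa->a; cc->b

  | aabaaa => abaaa => abaa => aba
  | cab
  | bac
  | acaac => acac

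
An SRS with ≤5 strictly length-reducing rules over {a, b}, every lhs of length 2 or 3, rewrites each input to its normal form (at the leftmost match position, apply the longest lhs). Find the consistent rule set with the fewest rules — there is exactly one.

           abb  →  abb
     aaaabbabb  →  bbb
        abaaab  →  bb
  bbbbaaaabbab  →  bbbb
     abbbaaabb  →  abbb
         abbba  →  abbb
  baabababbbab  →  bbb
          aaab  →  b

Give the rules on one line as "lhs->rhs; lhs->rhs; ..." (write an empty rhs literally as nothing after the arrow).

aa->b; ba->b; baa->; bab->b

  | abb
  | aaaabbabb => baabbabb => bbabb => bbb
  | abaaab => aab => bb
  | bbbbaaaabbab => bbbaabbab => bbbbab => bbbb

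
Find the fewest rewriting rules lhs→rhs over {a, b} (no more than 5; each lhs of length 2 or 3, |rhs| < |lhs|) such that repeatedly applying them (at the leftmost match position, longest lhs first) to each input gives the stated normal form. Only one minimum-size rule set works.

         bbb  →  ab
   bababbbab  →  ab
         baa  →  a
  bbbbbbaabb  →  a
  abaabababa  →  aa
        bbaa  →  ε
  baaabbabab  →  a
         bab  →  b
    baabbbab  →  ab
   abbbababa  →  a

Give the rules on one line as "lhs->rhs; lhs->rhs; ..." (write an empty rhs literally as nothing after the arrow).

  | bbb => ab
  | bababbbab => babbbab => bbbab => abab => ab
  | baa => a
  | bbbbbbaabb => abbbbaabb => bbbbaabb => abbaabb => bbaabb => babb => bb => a

abb->bb; ba->; bb->a; bba->b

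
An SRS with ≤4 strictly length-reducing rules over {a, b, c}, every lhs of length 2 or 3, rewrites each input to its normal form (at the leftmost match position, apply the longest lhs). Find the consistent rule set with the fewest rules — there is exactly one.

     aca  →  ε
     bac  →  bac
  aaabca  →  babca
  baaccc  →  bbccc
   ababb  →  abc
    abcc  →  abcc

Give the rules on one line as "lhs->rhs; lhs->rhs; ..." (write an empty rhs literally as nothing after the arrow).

aa->b; abb->c; aca->

  | aca => ε
  | bac
  | aaabca => babca
  | baaccc => bbccc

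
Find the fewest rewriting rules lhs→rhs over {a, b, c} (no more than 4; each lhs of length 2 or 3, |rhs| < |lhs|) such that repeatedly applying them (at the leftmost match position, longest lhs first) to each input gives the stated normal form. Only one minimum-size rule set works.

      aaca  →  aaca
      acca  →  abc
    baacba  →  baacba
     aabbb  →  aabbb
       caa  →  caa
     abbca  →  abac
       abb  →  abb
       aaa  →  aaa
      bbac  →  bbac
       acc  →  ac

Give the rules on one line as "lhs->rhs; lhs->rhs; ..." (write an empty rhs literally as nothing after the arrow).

bca->ac; cc->c; cca->bc

  | aaca
  | acca => abc
  | baacba
  | aabbb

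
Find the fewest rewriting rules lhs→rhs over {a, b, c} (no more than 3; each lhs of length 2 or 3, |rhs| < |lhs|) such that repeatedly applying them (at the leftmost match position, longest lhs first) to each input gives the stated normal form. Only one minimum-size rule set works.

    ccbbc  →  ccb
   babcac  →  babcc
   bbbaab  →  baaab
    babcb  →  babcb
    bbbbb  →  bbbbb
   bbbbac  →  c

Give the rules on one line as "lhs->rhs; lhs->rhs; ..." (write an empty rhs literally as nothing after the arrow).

  | ccbbc => ccb
  | babcac => babcc
  | bbbaab => baaab
  | babcb

ac->c; bba->aa; bbc->b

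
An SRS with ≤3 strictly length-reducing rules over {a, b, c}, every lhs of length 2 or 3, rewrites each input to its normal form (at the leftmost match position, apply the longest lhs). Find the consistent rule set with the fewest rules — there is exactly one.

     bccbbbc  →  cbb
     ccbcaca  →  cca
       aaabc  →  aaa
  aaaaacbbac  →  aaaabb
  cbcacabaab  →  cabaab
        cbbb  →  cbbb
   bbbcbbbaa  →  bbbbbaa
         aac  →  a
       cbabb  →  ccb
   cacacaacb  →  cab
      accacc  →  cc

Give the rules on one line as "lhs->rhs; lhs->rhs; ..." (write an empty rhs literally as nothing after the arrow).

  | bccbbbc => cbbbc => cbb
  | ccbcaca => ccaca => cca
  | aaabc => aaa
  | aaaaacbbac => aaaabbac => aaaabb

ac->; bab->c; bc->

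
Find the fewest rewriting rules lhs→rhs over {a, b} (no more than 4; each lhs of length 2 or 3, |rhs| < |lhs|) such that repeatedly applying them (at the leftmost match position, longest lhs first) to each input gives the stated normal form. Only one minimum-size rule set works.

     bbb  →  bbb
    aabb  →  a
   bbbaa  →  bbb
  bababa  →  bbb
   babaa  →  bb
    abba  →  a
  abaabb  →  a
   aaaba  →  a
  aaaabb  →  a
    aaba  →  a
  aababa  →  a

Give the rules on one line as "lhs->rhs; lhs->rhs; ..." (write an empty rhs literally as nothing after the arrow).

  | bbb
  | aabb => abb => ab => a
  | bbbaa => bbba => bbb
  | bababa => bbaba => bbba => bbb

aa->a; ab->a; ba->b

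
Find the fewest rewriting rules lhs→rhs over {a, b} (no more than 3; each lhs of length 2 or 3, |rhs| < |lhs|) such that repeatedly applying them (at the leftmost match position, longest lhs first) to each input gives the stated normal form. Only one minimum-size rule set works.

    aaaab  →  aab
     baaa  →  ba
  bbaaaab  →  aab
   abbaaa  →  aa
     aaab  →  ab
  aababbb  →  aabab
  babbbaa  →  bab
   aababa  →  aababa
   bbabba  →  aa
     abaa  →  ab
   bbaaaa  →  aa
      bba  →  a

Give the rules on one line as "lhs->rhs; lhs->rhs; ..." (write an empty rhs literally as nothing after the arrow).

aaa->a; baa->b; bb->

  | aaaab => aab
  | baaa => ba
  | bbaaaab => aaaab => aab
  | abbaaa => aaaa => aa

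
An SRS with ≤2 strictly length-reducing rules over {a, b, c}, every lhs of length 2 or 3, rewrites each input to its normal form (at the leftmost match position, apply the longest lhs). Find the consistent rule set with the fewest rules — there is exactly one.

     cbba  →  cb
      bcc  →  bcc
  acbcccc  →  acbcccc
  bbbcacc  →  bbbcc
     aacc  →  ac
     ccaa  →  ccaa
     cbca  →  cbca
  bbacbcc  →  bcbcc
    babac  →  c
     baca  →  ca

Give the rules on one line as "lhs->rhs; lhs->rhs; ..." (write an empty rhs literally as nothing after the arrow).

acc->c; ba->

  | cbba => cb
  | bcc
  | acbcccc
  | bbbcacc => bbbcc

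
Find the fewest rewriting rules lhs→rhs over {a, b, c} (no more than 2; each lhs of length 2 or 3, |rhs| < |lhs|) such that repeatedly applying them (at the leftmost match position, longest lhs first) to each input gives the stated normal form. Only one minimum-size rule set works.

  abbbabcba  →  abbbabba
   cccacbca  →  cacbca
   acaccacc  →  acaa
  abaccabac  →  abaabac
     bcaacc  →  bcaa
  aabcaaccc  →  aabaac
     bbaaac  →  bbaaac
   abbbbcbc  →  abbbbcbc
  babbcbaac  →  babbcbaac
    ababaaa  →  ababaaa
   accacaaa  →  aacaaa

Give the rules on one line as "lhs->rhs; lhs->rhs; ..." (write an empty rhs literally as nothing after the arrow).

  | abbbabcba => abbbabba
  | cccacbca => cacbca
  | acaccacc => acaacc => acaa
  | abaccabac => abaabac

abc->ab; cc->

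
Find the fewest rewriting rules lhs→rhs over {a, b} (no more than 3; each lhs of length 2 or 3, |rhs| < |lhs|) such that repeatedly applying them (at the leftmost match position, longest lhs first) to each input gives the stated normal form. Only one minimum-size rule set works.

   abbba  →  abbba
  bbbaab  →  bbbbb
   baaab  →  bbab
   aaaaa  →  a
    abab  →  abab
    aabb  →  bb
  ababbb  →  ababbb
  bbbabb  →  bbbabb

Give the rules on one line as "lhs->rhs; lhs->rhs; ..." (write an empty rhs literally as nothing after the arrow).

  | abbba
  | bbbaab => bbbbb
  | baaab => bbab
  | aaaaa => aaa => a

aa->; baa->bb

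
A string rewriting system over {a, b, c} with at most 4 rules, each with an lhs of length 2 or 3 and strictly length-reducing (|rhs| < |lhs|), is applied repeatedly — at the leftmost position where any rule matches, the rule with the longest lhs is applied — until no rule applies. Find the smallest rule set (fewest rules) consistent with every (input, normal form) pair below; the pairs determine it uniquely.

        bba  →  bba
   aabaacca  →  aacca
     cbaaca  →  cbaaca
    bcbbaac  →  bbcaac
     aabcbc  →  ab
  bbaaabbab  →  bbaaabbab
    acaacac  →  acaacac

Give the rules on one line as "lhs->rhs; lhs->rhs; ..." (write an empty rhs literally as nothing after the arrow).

aba->; cbb->bc; cbc->ab

  | bba
  | aabaacca => aacca
  | cbaaca
  | bcbbaac => bbcaac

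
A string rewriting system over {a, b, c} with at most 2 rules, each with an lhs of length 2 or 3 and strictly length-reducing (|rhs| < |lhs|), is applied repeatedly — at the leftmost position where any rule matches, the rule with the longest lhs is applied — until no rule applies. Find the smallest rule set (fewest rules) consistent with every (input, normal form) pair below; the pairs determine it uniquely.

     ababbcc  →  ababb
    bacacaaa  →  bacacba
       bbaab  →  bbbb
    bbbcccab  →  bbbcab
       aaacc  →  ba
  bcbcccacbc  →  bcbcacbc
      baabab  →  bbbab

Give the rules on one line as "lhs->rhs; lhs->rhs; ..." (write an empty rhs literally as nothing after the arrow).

aa->b; cc->

  | ababbcc => ababb
  | bacacaaa => bacacba
  | bbaab => bbbb
  | bbbcccab => bbbcab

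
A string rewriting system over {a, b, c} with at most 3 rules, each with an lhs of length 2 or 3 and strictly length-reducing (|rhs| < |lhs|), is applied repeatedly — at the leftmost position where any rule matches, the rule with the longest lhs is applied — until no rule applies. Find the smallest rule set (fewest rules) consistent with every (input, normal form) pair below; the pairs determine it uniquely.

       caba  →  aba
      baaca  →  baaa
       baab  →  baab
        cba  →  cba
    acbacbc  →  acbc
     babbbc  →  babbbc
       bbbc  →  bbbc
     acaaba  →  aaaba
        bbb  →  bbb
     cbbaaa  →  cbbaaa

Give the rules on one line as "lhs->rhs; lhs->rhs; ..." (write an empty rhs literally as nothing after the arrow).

  | caba => aba
  | baaca => baaa
  | baab
  | cba

bac->; ca->a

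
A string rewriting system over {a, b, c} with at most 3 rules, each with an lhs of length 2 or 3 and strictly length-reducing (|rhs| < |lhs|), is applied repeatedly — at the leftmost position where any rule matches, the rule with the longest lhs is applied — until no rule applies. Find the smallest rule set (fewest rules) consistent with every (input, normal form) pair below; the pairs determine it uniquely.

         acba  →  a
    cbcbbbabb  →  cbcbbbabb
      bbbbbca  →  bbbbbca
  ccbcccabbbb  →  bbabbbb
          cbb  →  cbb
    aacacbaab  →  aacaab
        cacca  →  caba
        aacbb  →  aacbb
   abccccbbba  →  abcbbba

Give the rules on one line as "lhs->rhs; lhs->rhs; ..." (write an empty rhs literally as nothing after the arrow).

cba->; cc->b; ccc->

  | acba => a
  | cbcbbbabb
  | bbbbbca
  | ccbcccabbbb => bbcccabbbb => bbabbbb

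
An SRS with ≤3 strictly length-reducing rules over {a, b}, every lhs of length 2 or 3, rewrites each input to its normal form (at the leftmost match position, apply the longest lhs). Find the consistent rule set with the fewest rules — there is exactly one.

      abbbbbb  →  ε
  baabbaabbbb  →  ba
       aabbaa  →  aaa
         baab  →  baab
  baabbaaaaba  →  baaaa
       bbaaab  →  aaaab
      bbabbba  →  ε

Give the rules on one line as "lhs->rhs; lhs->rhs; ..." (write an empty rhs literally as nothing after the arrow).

  | abbbbbb => bbbb => abb => ε
  | baabbaabbbb => baaabbbb => baabb => ba
  | aabbaa => aaa
  | baab

aba->; abb->; bb->a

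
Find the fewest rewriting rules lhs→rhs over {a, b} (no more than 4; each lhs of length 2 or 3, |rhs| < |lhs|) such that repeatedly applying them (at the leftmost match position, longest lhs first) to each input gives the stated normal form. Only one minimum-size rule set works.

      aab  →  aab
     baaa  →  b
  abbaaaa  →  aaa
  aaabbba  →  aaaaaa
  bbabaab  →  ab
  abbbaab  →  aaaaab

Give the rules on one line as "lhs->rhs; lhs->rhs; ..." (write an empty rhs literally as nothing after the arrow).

aba->; ba->b; bba->ab; bbb->aa

  | aab
  | baaa => baa => ba => b
  | abbaaaa => aabaaa => aaa
  | aaabbba => aaaaaa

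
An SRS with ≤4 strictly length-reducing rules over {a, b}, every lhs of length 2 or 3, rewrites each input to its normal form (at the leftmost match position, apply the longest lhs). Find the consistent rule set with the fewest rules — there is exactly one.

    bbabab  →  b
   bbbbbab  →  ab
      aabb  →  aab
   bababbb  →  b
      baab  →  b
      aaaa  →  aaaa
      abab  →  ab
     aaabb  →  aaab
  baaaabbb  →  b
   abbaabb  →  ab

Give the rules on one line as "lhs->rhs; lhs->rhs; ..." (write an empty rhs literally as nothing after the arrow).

ba->b; bab->ba; bb->b; bbb->a

  | bbabab => babab => baab => bab => ba => b
  | bbbbbab => abbab => abab => aba => ab
  | aabb => aab
  | bababbb => baabbb => babbb => babb => bab => ba => b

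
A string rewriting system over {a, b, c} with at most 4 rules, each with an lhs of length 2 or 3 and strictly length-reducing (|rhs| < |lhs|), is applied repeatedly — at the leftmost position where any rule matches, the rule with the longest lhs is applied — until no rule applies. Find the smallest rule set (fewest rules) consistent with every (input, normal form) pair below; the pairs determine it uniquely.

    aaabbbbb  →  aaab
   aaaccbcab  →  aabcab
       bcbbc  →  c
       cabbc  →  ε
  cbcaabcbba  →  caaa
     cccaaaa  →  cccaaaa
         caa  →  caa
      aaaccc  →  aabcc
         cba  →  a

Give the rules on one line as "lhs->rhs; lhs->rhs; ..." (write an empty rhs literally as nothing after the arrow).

ac->b; bb->; cb->

  | aaabbbbb => aaabbb => aaab
  | aaaccbcab => aabcbcab => aabcab
  | bcbbc => bbc => c
  | cabbc => cac => cb => ε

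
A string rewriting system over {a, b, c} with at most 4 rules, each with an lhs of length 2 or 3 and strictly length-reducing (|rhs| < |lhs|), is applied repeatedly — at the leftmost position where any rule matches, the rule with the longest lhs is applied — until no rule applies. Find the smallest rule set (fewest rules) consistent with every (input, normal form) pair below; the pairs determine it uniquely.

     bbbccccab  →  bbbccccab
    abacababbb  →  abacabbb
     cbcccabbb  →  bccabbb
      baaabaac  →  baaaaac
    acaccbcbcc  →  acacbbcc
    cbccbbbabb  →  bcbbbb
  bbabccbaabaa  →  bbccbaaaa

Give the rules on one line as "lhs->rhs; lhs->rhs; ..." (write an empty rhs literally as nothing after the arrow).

  | bbbccccab
  | abacababbb => abacabbb
  | cbcccabbb => bccabbb
  | baaabaac => baaaaac

aab->aa; bab->b; cbc->b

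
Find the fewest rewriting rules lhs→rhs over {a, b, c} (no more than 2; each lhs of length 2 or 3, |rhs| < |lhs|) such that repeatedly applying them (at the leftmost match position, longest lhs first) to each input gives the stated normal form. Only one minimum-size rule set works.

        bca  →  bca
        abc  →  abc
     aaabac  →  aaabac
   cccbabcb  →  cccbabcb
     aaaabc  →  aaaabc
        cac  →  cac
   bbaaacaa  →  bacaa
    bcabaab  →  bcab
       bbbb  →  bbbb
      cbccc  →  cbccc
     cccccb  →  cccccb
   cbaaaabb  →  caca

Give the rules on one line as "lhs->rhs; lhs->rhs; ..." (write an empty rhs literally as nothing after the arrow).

abb->ca; baa->

  | bca
  | abc
  | aaabac
  | cccbabcb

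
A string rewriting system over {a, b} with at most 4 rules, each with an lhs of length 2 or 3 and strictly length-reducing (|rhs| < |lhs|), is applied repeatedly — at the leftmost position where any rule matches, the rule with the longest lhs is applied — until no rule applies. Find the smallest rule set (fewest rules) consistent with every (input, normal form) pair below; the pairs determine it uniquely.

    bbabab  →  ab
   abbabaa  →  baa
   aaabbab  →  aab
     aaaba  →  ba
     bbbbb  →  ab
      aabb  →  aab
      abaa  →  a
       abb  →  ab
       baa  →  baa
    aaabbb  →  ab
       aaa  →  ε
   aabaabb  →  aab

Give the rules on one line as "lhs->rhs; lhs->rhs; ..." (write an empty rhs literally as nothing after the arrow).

aaa->; aba->; abb->ab; bb->a

  | bbabab => aabab => ab
  | abbabaa => ababaa => baa
  | aaabbab => bbab => aab
  | aaaba => ba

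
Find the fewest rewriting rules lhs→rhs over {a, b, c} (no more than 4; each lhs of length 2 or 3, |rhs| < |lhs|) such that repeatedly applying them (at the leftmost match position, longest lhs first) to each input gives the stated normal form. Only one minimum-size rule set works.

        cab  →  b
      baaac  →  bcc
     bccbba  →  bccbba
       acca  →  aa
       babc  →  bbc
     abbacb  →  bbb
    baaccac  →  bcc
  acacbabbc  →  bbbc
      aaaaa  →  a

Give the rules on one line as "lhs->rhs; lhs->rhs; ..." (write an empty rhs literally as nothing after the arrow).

aaa->c; ab->b; ac->a; ca->

  | cab => b
  | baaac => bcc
  | bccbba
  | acca => aca => aa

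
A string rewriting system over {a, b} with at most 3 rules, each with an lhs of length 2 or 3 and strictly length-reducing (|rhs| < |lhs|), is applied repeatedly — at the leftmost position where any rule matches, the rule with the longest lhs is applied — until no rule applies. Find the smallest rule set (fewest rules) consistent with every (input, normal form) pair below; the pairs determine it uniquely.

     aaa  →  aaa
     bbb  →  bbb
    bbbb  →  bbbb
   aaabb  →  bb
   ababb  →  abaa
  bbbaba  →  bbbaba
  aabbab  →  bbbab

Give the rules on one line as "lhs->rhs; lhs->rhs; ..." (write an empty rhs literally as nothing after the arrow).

  | aaa
  | bbb
  | bbbb
  | aaabb => abbb => aab => bb

aab->bb; abb->aa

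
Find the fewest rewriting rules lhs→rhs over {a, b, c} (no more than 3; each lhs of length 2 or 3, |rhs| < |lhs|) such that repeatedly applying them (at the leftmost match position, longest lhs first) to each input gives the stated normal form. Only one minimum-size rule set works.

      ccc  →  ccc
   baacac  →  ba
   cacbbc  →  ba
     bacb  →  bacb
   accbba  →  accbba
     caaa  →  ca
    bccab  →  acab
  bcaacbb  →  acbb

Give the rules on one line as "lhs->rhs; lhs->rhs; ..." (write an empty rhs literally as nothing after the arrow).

aa->a; bc->a; cac->

  | ccc
  | baacac => bacac => ba
  | cacbbc => bbc => ba
  | bacb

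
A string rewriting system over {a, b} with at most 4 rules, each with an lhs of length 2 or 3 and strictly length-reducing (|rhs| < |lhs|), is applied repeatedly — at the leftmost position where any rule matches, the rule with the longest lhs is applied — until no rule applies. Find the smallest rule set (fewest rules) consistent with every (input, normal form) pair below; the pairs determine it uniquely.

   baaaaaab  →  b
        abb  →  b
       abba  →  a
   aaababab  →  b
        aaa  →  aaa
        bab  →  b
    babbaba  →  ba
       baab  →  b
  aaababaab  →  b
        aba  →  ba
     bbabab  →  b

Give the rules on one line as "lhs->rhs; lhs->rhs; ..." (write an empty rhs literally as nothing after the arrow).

ab->b; bb->b; bba->a

  | baaaaaab => baaaaab => baaaab => baaab => baab => bab => bb => b
  | abb => bb => b
  | abba => bba => a
  | aaababab => aababab => ababab => babab => bbab => ab => b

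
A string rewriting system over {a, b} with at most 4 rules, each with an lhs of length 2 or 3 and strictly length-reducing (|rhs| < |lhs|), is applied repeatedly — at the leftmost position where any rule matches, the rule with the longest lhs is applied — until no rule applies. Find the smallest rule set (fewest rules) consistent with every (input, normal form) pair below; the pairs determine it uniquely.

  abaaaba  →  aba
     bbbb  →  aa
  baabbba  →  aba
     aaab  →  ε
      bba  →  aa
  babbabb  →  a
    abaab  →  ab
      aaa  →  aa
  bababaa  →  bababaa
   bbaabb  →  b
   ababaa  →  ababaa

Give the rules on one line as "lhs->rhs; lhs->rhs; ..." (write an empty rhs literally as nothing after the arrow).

  | abaaaba => abaaba => aba
  | bbbb => abb => aa
  | baabbba => bbba => aba
  | aaab => aab => ε

aaa->aa; aab->; bb->a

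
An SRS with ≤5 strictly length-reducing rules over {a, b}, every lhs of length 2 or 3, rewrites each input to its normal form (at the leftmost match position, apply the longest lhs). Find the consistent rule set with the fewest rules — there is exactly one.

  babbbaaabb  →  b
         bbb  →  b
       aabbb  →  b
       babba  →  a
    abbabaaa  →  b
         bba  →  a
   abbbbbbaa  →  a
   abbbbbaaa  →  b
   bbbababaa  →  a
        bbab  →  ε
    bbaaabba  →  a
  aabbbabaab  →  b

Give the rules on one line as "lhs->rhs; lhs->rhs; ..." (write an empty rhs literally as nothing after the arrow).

aa->b; ba->a; bab->; bb->b

  | babbbaaabb => bbaaabb => baaabb => aaabb => babb => b
  | bbb => bb => b
  | aabbb => bbbb => bbb => bb => b
  | babba => ba => a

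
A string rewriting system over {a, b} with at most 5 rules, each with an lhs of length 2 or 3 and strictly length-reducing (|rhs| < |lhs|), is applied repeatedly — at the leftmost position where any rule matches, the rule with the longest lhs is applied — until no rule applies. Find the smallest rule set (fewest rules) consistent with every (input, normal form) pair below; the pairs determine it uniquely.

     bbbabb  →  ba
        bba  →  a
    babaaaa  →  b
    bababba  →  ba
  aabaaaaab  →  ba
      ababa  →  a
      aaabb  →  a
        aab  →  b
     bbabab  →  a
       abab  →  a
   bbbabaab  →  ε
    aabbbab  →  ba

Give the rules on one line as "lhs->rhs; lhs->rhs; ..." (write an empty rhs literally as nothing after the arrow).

  | bbbabb => babb => bab => ba
  | bba => a
  | babaaaa => baaaa => baa => b
  | bababba => babba => baba => ba

aa->; ab->a; aba->a; bb->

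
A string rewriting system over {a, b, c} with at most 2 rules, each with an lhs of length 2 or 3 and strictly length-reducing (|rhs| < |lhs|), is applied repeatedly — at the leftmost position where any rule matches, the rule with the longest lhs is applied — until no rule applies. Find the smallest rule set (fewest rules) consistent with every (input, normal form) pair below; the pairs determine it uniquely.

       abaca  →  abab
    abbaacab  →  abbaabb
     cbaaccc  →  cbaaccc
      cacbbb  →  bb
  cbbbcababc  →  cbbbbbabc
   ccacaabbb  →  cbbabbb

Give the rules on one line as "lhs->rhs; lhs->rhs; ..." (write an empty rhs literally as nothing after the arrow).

bcb->; ca->b

  | abaca => abab
  | abbaacab => abbaabb
  | cbaaccc
  | cacbbb => bcbbb => bb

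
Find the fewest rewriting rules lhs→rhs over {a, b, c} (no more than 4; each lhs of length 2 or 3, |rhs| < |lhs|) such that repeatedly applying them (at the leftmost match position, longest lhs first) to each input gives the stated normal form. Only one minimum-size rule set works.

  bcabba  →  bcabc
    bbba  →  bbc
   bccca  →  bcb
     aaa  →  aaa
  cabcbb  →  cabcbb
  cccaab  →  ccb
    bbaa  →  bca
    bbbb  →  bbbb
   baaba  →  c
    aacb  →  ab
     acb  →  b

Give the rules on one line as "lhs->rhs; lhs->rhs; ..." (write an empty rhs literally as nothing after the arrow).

ac->; ba->c; cca->b

  | bcabba => bcabc
  | bbba => bbc
  | bccca => bcb
  | aaa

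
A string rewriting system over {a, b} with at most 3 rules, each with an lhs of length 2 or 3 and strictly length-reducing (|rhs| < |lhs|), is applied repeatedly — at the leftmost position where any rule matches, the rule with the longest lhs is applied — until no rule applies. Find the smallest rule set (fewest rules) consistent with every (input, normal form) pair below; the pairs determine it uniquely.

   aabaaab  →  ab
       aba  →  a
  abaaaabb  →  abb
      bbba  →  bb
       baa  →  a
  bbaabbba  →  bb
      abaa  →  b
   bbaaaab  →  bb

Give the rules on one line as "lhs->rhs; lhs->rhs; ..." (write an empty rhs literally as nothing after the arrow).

aa->b; ba->

  | aabaaab => bbaaab => baab => ab
  | aba => a
  | abaaaabb => aaaabb => baabb => abb
  | bbba => bb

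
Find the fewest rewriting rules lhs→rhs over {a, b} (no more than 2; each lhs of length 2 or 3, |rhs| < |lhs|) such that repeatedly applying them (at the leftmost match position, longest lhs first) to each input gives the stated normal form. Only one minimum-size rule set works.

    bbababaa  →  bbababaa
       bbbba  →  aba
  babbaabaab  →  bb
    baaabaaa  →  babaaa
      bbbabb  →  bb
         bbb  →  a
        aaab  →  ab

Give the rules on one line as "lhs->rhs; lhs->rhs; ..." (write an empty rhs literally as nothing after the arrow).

aab->b; bbb->a

  | bbababaa
  | bbbba => aba
  | babbaabaab => babbbaab => baaaab => baab => bb
  | baaabaaa => babaaa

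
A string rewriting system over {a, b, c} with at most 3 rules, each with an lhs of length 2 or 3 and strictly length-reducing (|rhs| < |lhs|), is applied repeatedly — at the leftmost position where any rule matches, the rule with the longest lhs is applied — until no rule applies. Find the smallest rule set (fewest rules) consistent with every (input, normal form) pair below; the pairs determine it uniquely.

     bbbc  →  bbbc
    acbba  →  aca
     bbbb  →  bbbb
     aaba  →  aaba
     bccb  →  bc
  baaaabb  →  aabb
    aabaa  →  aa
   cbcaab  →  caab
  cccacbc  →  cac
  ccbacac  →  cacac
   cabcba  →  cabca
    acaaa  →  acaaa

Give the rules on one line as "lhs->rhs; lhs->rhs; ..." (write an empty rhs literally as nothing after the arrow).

  | bbbc
  | acbba => acba => aca
  | bbbb
  | aaba

baa->; cb->c; cc->c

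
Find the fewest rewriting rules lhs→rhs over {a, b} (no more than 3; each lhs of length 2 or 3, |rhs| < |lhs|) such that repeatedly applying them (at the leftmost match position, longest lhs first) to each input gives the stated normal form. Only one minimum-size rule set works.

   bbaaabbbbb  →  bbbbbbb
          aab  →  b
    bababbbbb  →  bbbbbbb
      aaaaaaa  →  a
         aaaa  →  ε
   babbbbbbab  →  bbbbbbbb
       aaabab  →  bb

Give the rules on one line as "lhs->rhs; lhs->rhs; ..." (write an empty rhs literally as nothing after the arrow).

  | bbaaabbbbb => bbabbbbb => bbbbbbb
  | aab => b
  | bababbbbb => bbabbbbb => bbbbbbb
  | aaaaaaa => aaaaa => aaa => a

aa->; ab->b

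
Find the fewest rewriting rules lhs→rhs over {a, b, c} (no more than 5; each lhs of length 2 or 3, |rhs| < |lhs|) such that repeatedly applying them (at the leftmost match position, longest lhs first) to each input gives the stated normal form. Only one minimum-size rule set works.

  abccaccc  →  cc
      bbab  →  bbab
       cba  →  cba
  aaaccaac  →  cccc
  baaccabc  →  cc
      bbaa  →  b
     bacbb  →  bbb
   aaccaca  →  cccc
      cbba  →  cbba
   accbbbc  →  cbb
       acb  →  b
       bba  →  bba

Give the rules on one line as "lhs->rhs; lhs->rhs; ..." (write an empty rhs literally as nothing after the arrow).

aa->c; ac->; bc->; ca->c

  | abccaccc => acaccc => accc => cc
  | bbab
  | cba
  | aaaccaac => caccaac => cccaac => cccac => cccc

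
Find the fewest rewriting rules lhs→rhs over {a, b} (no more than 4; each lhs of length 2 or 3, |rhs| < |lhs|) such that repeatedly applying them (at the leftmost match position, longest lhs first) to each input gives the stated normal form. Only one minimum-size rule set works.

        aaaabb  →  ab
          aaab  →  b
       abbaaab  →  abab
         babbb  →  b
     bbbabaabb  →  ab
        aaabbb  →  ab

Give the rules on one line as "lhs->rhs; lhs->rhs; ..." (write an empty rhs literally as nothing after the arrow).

aaa->; baa->b; bb->b; bbb->ab

  | aaaabb => abb => ab
  | aaab => b
  | abbaaab => abaaab => abab
  | babbb => baab => bb => b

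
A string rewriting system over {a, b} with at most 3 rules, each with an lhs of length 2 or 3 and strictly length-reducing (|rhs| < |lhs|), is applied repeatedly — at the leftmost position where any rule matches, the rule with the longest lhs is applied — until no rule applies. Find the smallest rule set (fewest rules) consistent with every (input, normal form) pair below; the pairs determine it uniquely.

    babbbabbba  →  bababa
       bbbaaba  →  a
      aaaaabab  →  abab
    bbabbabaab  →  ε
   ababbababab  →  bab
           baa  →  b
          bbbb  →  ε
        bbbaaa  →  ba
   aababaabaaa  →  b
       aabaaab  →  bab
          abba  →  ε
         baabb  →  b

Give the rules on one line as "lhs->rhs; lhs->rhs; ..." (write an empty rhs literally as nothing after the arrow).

  | babbbabbba => bababbba => bababa
  | bbbaaba => baaba => bba => a
  | aaaaabab => aaabab => abab
  | bbabbabaab => abbabaab => aabaab => baab => bb => ε

aa->; bb->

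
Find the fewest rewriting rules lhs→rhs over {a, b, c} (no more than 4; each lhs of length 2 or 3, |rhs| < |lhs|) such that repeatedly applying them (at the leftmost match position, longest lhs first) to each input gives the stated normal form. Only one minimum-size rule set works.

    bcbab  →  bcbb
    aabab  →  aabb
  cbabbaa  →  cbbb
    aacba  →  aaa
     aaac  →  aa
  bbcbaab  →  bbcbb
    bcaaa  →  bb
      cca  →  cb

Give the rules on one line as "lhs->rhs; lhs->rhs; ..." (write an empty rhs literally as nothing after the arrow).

ac->; acb->a; ba->b; ca->b

  | bcbab => bcbb
  | aabab => aabb
  | cbabbaa => cbbbaa => cbbba => cbbb
  | aacba => aaa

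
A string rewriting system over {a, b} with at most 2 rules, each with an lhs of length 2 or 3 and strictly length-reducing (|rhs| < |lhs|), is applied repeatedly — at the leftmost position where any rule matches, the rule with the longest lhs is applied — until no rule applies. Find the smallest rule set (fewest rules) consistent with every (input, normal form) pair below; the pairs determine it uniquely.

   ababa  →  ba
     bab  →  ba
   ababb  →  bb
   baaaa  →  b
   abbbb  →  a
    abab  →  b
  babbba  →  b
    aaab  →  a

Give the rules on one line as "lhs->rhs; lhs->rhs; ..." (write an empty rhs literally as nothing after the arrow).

  | ababa => aaba => ba
  | bab => ba
  | ababb => aabb => bb
  | baaaa => baa => b

aa->; ab->a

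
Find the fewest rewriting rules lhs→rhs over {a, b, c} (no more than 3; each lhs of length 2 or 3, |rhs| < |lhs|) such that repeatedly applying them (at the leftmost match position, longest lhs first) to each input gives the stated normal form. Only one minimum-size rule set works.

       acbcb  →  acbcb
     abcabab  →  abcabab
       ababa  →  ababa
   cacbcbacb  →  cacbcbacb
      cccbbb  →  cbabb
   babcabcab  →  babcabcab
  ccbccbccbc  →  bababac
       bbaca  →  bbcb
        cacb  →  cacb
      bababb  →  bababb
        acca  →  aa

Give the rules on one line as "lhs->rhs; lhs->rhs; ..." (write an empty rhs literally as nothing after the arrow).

aca->cb; cca->a; ccb->ba

  | acbcb
  | abcabab
  | ababa
  | cacbcbacb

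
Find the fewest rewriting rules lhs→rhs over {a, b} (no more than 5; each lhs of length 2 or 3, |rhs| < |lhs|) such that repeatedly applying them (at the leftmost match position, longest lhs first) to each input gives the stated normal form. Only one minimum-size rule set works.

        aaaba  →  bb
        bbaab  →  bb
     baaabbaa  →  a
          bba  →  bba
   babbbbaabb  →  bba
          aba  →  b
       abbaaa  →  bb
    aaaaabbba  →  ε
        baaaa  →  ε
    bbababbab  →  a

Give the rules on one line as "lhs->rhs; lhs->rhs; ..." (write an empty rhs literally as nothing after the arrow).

aa->b; aab->; ab->a; bbb->

  | aaaba => baba => baa => bb
  | bbaab => bb
  | baaabbaa => bbabbaa => bbabaa => bbaaa => bbba => a
  | bba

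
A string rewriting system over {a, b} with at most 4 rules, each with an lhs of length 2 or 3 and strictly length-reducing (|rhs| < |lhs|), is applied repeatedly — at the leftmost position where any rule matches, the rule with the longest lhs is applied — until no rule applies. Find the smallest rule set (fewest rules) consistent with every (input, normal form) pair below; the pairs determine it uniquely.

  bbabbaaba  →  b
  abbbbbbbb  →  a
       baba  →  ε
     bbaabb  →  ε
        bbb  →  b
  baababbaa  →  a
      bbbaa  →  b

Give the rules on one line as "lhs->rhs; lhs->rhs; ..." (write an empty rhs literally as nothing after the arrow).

aa->; aba->b; bb->

  | bbabbaaba => abbaaba => aaaba => aba => b
  | abbbbbbbb => abbbbbb => abbbb => abb => a
  | baba => bb => ε
  | bbaabb => aabb => bb => ε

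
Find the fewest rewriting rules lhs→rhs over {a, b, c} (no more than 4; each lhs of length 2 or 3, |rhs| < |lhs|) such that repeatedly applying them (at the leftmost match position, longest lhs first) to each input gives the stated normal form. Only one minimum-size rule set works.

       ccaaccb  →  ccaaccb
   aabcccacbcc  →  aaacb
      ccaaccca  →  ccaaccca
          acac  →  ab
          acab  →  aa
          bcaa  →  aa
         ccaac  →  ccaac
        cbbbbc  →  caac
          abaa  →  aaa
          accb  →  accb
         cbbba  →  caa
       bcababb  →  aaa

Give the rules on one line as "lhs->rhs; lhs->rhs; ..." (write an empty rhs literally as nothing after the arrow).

  | ccaaccb
  | aabcccacbcc => aabccacbcc => aabcacbcc => aabacbcc => aaacbcc => aaacbc => aaacb
  | ccaaccca
  | acac => abc => ab

aca->ab; ba->a; bb->a; bc->b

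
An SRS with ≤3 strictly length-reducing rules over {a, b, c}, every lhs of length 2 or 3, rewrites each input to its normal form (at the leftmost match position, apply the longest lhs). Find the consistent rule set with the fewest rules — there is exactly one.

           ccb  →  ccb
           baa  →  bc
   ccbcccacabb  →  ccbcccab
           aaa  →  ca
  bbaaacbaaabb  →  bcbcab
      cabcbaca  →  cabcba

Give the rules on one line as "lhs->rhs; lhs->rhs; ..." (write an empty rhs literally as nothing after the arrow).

aa->c; ac->; bb->b

  | ccb
  | baa => bc
  | ccbcccacabb => ccbcccabb => ccbcccab
  | aaa => ca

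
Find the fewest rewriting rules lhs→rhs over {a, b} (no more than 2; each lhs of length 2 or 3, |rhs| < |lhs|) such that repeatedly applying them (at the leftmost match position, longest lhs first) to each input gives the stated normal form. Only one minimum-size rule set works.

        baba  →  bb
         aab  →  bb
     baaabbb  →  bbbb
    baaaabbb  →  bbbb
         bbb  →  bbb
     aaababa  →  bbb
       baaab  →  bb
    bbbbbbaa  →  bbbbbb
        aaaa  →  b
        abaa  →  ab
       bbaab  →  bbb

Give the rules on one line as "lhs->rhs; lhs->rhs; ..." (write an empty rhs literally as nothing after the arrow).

aa->b; ba->b

  | baba => bba => bb
  | aab => bb
  | baaabbb => baabbb => babbb => bbbb
  | baaaabbb => baaabbb => baabbb => babbb => bbbb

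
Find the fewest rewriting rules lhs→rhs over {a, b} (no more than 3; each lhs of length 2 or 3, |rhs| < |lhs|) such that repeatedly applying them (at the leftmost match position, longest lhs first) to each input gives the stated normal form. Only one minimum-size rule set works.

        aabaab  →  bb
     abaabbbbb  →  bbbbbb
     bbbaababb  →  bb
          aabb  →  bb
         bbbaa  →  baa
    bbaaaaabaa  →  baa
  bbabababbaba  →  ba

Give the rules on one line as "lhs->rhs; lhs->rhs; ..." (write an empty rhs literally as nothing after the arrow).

ab->b; bba->a

  | aabaab => abaab => baab => bab => bb
  | abaabbbbb => baabbbbb => babbbbb => bbbbbb
  | bbbaababb => baababb => bababb => bbabb => abb => bb
  | aabb => abb => bb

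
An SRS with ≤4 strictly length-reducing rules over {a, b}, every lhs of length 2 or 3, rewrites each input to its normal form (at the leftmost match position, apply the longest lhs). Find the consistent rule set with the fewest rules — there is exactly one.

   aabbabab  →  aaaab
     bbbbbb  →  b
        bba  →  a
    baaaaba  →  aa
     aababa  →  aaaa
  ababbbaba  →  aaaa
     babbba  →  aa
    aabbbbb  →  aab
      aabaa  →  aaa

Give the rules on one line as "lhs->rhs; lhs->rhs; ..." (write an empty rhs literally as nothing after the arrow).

ba->a; baa->ba; bb->b

  | aabbabab => aababab => aaabab => aaaab
  | bbbbbb => bbbbb => bbbb => bbb => bb => b
  | bba => ba => a
  | baaaaba => baaaba => baaba => baba => aba => aa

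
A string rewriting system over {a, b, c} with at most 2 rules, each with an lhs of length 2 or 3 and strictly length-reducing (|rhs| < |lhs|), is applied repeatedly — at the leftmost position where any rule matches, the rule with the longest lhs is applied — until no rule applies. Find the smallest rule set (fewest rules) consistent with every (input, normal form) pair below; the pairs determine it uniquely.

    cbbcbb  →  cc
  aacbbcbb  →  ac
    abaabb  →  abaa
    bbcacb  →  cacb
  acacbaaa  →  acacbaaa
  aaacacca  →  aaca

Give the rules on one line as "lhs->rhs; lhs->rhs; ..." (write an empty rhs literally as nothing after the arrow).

acc->c; bb->

  | cbbcbb => ccbb => cc
  | aacbbcbb => aaccbb => acbb => ac
  | abaabb => abaa
  | bbcacb => cacb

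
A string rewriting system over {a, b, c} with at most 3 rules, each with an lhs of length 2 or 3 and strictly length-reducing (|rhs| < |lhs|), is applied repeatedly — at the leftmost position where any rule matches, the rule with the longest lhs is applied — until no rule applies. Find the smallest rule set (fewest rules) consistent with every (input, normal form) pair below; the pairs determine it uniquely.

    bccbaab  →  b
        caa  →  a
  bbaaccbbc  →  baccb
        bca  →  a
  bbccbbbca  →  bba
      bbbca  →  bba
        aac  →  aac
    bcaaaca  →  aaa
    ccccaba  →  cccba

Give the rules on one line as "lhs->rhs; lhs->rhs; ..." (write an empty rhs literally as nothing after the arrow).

baa->a; bc->; ca->

  | bccbaab => cbaab => cab => b
  | caa => a
  | bbaaccbbc => baccbbc => baccb
  | bca => a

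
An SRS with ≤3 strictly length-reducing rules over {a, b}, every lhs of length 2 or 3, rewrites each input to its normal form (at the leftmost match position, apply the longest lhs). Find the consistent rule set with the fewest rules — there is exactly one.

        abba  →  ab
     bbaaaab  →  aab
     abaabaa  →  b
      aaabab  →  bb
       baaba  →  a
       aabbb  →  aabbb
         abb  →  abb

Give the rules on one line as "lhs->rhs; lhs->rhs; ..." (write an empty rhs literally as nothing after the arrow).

  | abba => ab
  | bbaaaab => baaab => aab
  | abaabaa => aabaa => aaa => b
  | aaabab => bbab => bb

aaa->b; ba->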